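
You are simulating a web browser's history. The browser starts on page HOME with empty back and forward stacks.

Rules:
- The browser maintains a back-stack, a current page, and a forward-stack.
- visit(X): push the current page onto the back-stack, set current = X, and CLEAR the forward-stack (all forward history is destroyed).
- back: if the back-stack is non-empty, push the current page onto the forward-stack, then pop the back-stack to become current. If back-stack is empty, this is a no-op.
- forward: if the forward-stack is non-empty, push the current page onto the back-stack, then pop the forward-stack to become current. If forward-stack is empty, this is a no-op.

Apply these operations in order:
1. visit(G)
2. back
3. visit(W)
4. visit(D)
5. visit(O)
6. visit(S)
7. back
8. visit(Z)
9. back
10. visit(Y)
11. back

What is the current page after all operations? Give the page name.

After 1 (visit(G)): cur=G back=1 fwd=0
After 2 (back): cur=HOME back=0 fwd=1
After 3 (visit(W)): cur=W back=1 fwd=0
After 4 (visit(D)): cur=D back=2 fwd=0
After 5 (visit(O)): cur=O back=3 fwd=0
After 6 (visit(S)): cur=S back=4 fwd=0
After 7 (back): cur=O back=3 fwd=1
After 8 (visit(Z)): cur=Z back=4 fwd=0
After 9 (back): cur=O back=3 fwd=1
After 10 (visit(Y)): cur=Y back=4 fwd=0
After 11 (back): cur=O back=3 fwd=1

Answer: O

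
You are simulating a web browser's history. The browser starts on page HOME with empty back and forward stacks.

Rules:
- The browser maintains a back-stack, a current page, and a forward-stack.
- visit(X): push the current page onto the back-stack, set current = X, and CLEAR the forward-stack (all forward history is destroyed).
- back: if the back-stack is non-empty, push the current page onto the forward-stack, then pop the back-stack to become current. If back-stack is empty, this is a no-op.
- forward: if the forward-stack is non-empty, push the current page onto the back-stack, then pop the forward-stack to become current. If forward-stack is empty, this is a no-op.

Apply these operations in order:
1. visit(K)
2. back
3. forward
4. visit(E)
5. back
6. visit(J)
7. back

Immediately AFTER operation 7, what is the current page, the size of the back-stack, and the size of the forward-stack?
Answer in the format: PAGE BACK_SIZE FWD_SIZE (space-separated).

After 1 (visit(K)): cur=K back=1 fwd=0
After 2 (back): cur=HOME back=0 fwd=1
After 3 (forward): cur=K back=1 fwd=0
After 4 (visit(E)): cur=E back=2 fwd=0
After 5 (back): cur=K back=1 fwd=1
After 6 (visit(J)): cur=J back=2 fwd=0
After 7 (back): cur=K back=1 fwd=1

K 1 1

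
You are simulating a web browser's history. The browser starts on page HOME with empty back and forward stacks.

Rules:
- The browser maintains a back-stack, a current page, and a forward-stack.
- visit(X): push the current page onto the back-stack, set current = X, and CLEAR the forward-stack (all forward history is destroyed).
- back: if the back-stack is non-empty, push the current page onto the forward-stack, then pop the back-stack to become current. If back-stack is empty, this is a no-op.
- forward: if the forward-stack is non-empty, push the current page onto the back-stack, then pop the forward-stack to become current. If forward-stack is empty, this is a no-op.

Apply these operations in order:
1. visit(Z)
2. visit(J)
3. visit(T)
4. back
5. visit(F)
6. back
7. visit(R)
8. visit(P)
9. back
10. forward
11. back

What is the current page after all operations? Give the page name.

After 1 (visit(Z)): cur=Z back=1 fwd=0
After 2 (visit(J)): cur=J back=2 fwd=0
After 3 (visit(T)): cur=T back=3 fwd=0
After 4 (back): cur=J back=2 fwd=1
After 5 (visit(F)): cur=F back=3 fwd=0
After 6 (back): cur=J back=2 fwd=1
After 7 (visit(R)): cur=R back=3 fwd=0
After 8 (visit(P)): cur=P back=4 fwd=0
After 9 (back): cur=R back=3 fwd=1
After 10 (forward): cur=P back=4 fwd=0
After 11 (back): cur=R back=3 fwd=1

Answer: R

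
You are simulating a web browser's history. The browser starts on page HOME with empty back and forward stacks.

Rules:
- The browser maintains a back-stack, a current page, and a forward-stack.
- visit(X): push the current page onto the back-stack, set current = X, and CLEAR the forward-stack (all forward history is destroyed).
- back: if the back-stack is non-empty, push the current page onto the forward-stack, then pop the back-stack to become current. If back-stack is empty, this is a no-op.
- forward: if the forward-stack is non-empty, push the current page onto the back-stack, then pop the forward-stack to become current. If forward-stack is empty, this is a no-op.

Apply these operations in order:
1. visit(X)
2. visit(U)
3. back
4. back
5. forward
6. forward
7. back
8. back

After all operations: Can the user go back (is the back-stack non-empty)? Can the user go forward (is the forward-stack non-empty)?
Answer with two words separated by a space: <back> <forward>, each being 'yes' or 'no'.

Answer: no yes

Derivation:
After 1 (visit(X)): cur=X back=1 fwd=0
After 2 (visit(U)): cur=U back=2 fwd=0
After 3 (back): cur=X back=1 fwd=1
After 4 (back): cur=HOME back=0 fwd=2
After 5 (forward): cur=X back=1 fwd=1
After 6 (forward): cur=U back=2 fwd=0
After 7 (back): cur=X back=1 fwd=1
After 8 (back): cur=HOME back=0 fwd=2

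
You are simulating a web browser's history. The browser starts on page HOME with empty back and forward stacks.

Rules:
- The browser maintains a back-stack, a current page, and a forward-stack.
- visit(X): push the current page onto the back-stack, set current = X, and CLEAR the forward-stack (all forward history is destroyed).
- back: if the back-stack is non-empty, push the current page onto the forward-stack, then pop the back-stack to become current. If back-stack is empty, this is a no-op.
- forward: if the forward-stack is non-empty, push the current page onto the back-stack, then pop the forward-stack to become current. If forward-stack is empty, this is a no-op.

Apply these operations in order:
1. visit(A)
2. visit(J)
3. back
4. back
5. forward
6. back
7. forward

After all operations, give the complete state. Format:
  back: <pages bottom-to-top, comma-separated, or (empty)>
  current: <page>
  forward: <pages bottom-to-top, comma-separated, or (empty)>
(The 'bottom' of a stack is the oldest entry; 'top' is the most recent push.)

Answer: back: HOME
current: A
forward: J

Derivation:
After 1 (visit(A)): cur=A back=1 fwd=0
After 2 (visit(J)): cur=J back=2 fwd=0
After 3 (back): cur=A back=1 fwd=1
After 4 (back): cur=HOME back=0 fwd=2
After 5 (forward): cur=A back=1 fwd=1
After 6 (back): cur=HOME back=0 fwd=2
After 7 (forward): cur=A back=1 fwd=1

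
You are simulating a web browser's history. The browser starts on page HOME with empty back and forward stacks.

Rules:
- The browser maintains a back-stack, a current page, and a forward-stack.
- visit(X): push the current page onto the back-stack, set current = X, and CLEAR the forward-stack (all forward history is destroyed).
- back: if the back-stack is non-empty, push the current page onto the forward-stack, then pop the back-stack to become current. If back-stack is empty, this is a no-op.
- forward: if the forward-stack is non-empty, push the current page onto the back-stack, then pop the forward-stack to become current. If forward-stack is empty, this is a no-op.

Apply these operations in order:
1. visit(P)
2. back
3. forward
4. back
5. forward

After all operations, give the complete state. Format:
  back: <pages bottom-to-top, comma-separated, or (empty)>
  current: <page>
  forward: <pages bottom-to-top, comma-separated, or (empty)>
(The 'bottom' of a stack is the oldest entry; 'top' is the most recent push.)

Answer: back: HOME
current: P
forward: (empty)

Derivation:
After 1 (visit(P)): cur=P back=1 fwd=0
After 2 (back): cur=HOME back=0 fwd=1
After 3 (forward): cur=P back=1 fwd=0
After 4 (back): cur=HOME back=0 fwd=1
After 5 (forward): cur=P back=1 fwd=0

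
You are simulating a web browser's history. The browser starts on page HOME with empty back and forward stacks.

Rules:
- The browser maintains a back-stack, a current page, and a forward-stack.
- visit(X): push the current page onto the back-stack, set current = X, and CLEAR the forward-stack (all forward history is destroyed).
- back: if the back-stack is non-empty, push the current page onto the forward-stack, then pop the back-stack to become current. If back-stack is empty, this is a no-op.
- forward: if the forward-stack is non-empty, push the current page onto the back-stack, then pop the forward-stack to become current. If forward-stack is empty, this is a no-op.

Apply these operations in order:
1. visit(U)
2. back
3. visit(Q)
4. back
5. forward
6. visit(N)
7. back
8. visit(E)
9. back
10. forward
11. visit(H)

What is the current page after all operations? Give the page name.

After 1 (visit(U)): cur=U back=1 fwd=0
After 2 (back): cur=HOME back=0 fwd=1
After 3 (visit(Q)): cur=Q back=1 fwd=0
After 4 (back): cur=HOME back=0 fwd=1
After 5 (forward): cur=Q back=1 fwd=0
After 6 (visit(N)): cur=N back=2 fwd=0
After 7 (back): cur=Q back=1 fwd=1
After 8 (visit(E)): cur=E back=2 fwd=0
After 9 (back): cur=Q back=1 fwd=1
After 10 (forward): cur=E back=2 fwd=0
After 11 (visit(H)): cur=H back=3 fwd=0

Answer: H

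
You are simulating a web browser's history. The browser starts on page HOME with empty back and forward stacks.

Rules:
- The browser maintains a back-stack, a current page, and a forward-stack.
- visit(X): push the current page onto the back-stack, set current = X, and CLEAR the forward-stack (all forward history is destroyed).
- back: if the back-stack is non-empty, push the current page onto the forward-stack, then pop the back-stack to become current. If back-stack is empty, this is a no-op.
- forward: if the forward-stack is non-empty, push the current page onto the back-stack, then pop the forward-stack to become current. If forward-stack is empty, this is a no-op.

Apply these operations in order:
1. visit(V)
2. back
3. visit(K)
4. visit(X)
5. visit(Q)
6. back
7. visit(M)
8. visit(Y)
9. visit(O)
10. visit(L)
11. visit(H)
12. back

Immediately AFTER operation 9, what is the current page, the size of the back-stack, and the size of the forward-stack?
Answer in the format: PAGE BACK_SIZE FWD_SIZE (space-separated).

After 1 (visit(V)): cur=V back=1 fwd=0
After 2 (back): cur=HOME back=0 fwd=1
After 3 (visit(K)): cur=K back=1 fwd=0
After 4 (visit(X)): cur=X back=2 fwd=0
After 5 (visit(Q)): cur=Q back=3 fwd=0
After 6 (back): cur=X back=2 fwd=1
After 7 (visit(M)): cur=M back=3 fwd=0
After 8 (visit(Y)): cur=Y back=4 fwd=0
After 9 (visit(O)): cur=O back=5 fwd=0

O 5 0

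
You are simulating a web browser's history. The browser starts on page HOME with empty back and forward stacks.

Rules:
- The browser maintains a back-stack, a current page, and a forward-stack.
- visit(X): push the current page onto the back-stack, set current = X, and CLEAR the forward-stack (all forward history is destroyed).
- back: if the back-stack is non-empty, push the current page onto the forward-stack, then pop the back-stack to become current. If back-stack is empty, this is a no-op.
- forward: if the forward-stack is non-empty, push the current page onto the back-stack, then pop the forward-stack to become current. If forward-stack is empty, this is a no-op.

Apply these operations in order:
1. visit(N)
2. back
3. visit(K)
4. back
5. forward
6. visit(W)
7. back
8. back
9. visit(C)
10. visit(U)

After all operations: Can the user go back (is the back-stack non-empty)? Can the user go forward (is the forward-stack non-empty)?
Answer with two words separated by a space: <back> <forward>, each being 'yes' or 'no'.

After 1 (visit(N)): cur=N back=1 fwd=0
After 2 (back): cur=HOME back=0 fwd=1
After 3 (visit(K)): cur=K back=1 fwd=0
After 4 (back): cur=HOME back=0 fwd=1
After 5 (forward): cur=K back=1 fwd=0
After 6 (visit(W)): cur=W back=2 fwd=0
After 7 (back): cur=K back=1 fwd=1
After 8 (back): cur=HOME back=0 fwd=2
After 9 (visit(C)): cur=C back=1 fwd=0
After 10 (visit(U)): cur=U back=2 fwd=0

Answer: yes no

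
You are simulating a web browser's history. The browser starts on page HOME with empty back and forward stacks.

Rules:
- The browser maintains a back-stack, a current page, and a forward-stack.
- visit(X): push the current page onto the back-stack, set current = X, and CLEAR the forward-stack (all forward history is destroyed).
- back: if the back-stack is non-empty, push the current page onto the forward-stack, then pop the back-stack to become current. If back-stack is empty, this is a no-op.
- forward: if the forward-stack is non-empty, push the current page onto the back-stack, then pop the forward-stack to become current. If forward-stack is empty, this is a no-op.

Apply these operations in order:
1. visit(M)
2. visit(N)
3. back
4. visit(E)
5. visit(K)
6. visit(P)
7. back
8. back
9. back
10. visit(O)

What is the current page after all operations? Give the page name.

After 1 (visit(M)): cur=M back=1 fwd=0
After 2 (visit(N)): cur=N back=2 fwd=0
After 3 (back): cur=M back=1 fwd=1
After 4 (visit(E)): cur=E back=2 fwd=0
After 5 (visit(K)): cur=K back=3 fwd=0
After 6 (visit(P)): cur=P back=4 fwd=0
After 7 (back): cur=K back=3 fwd=1
After 8 (back): cur=E back=2 fwd=2
After 9 (back): cur=M back=1 fwd=3
After 10 (visit(O)): cur=O back=2 fwd=0

Answer: O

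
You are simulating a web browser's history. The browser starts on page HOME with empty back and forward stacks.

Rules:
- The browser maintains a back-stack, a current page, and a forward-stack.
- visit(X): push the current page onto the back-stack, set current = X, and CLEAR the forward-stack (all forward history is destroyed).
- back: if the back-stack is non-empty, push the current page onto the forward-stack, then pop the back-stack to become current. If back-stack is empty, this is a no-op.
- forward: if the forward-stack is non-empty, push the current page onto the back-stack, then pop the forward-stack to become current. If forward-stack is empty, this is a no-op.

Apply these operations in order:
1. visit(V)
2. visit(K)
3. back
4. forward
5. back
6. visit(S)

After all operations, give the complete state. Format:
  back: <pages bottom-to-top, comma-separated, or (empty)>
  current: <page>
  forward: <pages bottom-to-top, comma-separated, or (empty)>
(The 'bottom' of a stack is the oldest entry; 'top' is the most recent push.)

After 1 (visit(V)): cur=V back=1 fwd=0
After 2 (visit(K)): cur=K back=2 fwd=0
After 3 (back): cur=V back=1 fwd=1
After 4 (forward): cur=K back=2 fwd=0
After 5 (back): cur=V back=1 fwd=1
After 6 (visit(S)): cur=S back=2 fwd=0

Answer: back: HOME,V
current: S
forward: (empty)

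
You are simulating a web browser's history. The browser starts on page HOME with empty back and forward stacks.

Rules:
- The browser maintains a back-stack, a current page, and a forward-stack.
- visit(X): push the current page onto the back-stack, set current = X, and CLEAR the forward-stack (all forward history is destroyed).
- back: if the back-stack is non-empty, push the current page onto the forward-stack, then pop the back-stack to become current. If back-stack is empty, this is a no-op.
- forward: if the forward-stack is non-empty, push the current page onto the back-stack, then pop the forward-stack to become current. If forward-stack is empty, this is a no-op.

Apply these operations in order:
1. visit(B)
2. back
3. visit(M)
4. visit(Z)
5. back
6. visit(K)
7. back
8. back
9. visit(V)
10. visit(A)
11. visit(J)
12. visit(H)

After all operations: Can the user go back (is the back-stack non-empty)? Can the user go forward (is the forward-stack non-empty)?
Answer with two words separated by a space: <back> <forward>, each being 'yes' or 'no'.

Answer: yes no

Derivation:
After 1 (visit(B)): cur=B back=1 fwd=0
After 2 (back): cur=HOME back=0 fwd=1
After 3 (visit(M)): cur=M back=1 fwd=0
After 4 (visit(Z)): cur=Z back=2 fwd=0
After 5 (back): cur=M back=1 fwd=1
After 6 (visit(K)): cur=K back=2 fwd=0
After 7 (back): cur=M back=1 fwd=1
After 8 (back): cur=HOME back=0 fwd=2
After 9 (visit(V)): cur=V back=1 fwd=0
After 10 (visit(A)): cur=A back=2 fwd=0
After 11 (visit(J)): cur=J back=3 fwd=0
After 12 (visit(H)): cur=H back=4 fwd=0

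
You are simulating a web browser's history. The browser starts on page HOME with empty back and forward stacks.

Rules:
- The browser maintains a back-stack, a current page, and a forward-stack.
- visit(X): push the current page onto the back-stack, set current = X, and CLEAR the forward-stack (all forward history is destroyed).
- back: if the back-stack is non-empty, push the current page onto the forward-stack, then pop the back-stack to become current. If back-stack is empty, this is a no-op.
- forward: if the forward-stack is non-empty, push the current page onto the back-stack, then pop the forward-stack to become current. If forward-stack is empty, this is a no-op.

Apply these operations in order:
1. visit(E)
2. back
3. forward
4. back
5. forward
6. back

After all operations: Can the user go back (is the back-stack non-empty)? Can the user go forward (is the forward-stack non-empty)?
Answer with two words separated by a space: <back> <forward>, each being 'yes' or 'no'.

After 1 (visit(E)): cur=E back=1 fwd=0
After 2 (back): cur=HOME back=0 fwd=1
After 3 (forward): cur=E back=1 fwd=0
After 4 (back): cur=HOME back=0 fwd=1
After 5 (forward): cur=E back=1 fwd=0
After 6 (back): cur=HOME back=0 fwd=1

Answer: no yes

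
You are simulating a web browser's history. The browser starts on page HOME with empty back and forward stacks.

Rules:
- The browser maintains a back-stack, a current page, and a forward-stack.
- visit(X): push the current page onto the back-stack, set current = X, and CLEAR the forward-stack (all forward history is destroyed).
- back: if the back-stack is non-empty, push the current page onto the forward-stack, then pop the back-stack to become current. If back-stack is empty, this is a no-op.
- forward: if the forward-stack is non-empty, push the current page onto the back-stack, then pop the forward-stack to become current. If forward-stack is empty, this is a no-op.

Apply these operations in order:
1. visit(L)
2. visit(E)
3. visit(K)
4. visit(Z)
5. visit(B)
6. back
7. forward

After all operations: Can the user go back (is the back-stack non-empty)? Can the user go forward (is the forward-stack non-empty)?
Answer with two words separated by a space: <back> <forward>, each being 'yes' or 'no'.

After 1 (visit(L)): cur=L back=1 fwd=0
After 2 (visit(E)): cur=E back=2 fwd=0
After 3 (visit(K)): cur=K back=3 fwd=0
After 4 (visit(Z)): cur=Z back=4 fwd=0
After 5 (visit(B)): cur=B back=5 fwd=0
After 6 (back): cur=Z back=4 fwd=1
After 7 (forward): cur=B back=5 fwd=0

Answer: yes no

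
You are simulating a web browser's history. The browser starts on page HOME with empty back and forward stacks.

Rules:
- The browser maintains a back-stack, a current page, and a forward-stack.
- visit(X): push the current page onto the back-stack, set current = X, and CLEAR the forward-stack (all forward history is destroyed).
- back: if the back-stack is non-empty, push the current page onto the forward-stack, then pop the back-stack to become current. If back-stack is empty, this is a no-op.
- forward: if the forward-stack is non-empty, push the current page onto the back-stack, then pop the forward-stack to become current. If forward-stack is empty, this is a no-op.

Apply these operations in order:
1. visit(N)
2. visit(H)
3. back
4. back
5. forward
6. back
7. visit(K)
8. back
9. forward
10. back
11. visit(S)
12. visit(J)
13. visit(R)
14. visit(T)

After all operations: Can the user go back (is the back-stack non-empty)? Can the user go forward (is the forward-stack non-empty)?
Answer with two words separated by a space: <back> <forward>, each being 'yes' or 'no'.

Answer: yes no

Derivation:
After 1 (visit(N)): cur=N back=1 fwd=0
After 2 (visit(H)): cur=H back=2 fwd=0
After 3 (back): cur=N back=1 fwd=1
After 4 (back): cur=HOME back=0 fwd=2
After 5 (forward): cur=N back=1 fwd=1
After 6 (back): cur=HOME back=0 fwd=2
After 7 (visit(K)): cur=K back=1 fwd=0
After 8 (back): cur=HOME back=0 fwd=1
After 9 (forward): cur=K back=1 fwd=0
After 10 (back): cur=HOME back=0 fwd=1
After 11 (visit(S)): cur=S back=1 fwd=0
After 12 (visit(J)): cur=J back=2 fwd=0
After 13 (visit(R)): cur=R back=3 fwd=0
After 14 (visit(T)): cur=T back=4 fwd=0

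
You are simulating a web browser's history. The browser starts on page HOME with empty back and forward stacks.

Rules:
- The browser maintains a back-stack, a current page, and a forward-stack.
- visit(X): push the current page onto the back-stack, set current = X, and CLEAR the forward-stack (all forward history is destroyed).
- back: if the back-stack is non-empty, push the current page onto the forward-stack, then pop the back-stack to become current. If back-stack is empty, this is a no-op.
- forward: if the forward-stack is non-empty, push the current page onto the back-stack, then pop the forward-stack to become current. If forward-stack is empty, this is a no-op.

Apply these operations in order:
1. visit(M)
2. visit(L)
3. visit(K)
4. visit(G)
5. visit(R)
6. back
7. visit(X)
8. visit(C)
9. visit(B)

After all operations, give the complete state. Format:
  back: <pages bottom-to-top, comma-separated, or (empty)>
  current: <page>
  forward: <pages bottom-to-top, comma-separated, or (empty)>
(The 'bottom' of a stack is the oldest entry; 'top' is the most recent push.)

After 1 (visit(M)): cur=M back=1 fwd=0
After 2 (visit(L)): cur=L back=2 fwd=0
After 3 (visit(K)): cur=K back=3 fwd=0
After 4 (visit(G)): cur=G back=4 fwd=0
After 5 (visit(R)): cur=R back=5 fwd=0
After 6 (back): cur=G back=4 fwd=1
After 7 (visit(X)): cur=X back=5 fwd=0
After 8 (visit(C)): cur=C back=6 fwd=0
After 9 (visit(B)): cur=B back=7 fwd=0

Answer: back: HOME,M,L,K,G,X,C
current: B
forward: (empty)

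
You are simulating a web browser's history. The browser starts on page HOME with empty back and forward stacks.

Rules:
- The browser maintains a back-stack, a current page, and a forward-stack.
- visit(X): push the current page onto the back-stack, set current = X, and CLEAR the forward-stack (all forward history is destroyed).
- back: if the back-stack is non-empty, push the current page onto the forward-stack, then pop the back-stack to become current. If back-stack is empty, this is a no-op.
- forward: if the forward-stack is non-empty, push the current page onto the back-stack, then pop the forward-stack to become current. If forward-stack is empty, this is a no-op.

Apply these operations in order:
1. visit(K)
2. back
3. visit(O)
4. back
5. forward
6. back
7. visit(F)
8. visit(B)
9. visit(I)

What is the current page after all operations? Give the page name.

Answer: I

Derivation:
After 1 (visit(K)): cur=K back=1 fwd=0
After 2 (back): cur=HOME back=0 fwd=1
After 3 (visit(O)): cur=O back=1 fwd=0
After 4 (back): cur=HOME back=0 fwd=1
After 5 (forward): cur=O back=1 fwd=0
After 6 (back): cur=HOME back=0 fwd=1
After 7 (visit(F)): cur=F back=1 fwd=0
After 8 (visit(B)): cur=B back=2 fwd=0
After 9 (visit(I)): cur=I back=3 fwd=0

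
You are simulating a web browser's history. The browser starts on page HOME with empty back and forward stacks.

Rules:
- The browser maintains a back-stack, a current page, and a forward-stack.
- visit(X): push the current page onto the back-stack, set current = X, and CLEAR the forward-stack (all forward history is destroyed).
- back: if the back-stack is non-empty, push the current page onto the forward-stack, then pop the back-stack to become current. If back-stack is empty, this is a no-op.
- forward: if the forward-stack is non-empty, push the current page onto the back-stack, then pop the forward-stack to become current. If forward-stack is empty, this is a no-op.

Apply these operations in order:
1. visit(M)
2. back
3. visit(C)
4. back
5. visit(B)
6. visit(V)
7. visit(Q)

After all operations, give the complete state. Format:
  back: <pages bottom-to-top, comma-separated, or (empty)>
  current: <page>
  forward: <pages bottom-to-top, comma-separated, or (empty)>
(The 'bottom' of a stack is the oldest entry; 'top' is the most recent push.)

Answer: back: HOME,B,V
current: Q
forward: (empty)

Derivation:
After 1 (visit(M)): cur=M back=1 fwd=0
After 2 (back): cur=HOME back=0 fwd=1
After 3 (visit(C)): cur=C back=1 fwd=0
After 4 (back): cur=HOME back=0 fwd=1
After 5 (visit(B)): cur=B back=1 fwd=0
After 6 (visit(V)): cur=V back=2 fwd=0
After 7 (visit(Q)): cur=Q back=3 fwd=0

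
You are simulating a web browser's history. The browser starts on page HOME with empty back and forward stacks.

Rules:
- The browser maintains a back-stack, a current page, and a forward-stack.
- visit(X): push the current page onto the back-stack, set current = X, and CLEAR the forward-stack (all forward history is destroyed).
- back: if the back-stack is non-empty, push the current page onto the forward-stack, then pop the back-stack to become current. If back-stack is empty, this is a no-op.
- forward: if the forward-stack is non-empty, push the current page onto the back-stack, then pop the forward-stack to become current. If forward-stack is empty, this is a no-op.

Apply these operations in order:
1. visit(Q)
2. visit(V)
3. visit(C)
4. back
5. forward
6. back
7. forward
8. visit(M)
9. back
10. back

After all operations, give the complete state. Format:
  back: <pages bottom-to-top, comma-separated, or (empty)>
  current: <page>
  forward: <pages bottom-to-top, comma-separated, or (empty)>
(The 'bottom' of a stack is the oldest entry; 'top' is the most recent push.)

Answer: back: HOME,Q
current: V
forward: M,C

Derivation:
After 1 (visit(Q)): cur=Q back=1 fwd=0
After 2 (visit(V)): cur=V back=2 fwd=0
After 3 (visit(C)): cur=C back=3 fwd=0
After 4 (back): cur=V back=2 fwd=1
After 5 (forward): cur=C back=3 fwd=0
After 6 (back): cur=V back=2 fwd=1
After 7 (forward): cur=C back=3 fwd=0
After 8 (visit(M)): cur=M back=4 fwd=0
After 9 (back): cur=C back=3 fwd=1
After 10 (back): cur=V back=2 fwd=2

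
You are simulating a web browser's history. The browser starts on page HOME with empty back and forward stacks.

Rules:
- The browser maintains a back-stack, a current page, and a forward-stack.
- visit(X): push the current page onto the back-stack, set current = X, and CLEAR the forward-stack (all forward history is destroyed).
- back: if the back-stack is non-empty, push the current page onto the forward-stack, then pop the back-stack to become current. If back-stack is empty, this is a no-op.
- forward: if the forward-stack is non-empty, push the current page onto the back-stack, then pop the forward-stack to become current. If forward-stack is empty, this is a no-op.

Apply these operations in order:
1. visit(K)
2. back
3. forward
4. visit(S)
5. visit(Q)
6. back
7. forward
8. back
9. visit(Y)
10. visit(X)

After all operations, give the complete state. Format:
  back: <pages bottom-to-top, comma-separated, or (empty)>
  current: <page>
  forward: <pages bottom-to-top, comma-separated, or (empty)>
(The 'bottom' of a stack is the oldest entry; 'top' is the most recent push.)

Answer: back: HOME,K,S,Y
current: X
forward: (empty)

Derivation:
After 1 (visit(K)): cur=K back=1 fwd=0
After 2 (back): cur=HOME back=0 fwd=1
After 3 (forward): cur=K back=1 fwd=0
After 4 (visit(S)): cur=S back=2 fwd=0
After 5 (visit(Q)): cur=Q back=3 fwd=0
After 6 (back): cur=S back=2 fwd=1
After 7 (forward): cur=Q back=3 fwd=0
After 8 (back): cur=S back=2 fwd=1
After 9 (visit(Y)): cur=Y back=3 fwd=0
After 10 (visit(X)): cur=X back=4 fwd=0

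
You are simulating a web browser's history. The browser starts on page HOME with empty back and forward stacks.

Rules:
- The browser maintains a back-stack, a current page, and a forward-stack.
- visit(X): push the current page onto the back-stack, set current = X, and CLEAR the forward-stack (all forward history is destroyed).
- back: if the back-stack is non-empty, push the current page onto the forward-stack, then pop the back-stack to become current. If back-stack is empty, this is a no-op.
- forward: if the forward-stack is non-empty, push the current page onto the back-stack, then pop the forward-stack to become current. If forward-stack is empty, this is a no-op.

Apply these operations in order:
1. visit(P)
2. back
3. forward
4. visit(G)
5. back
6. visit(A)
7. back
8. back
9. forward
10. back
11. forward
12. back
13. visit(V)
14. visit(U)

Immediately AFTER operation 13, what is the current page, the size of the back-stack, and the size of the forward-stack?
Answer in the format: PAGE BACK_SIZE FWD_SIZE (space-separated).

After 1 (visit(P)): cur=P back=1 fwd=0
After 2 (back): cur=HOME back=0 fwd=1
After 3 (forward): cur=P back=1 fwd=0
After 4 (visit(G)): cur=G back=2 fwd=0
After 5 (back): cur=P back=1 fwd=1
After 6 (visit(A)): cur=A back=2 fwd=0
After 7 (back): cur=P back=1 fwd=1
After 8 (back): cur=HOME back=0 fwd=2
After 9 (forward): cur=P back=1 fwd=1
After 10 (back): cur=HOME back=0 fwd=2
After 11 (forward): cur=P back=1 fwd=1
After 12 (back): cur=HOME back=0 fwd=2
After 13 (visit(V)): cur=V back=1 fwd=0

V 1 0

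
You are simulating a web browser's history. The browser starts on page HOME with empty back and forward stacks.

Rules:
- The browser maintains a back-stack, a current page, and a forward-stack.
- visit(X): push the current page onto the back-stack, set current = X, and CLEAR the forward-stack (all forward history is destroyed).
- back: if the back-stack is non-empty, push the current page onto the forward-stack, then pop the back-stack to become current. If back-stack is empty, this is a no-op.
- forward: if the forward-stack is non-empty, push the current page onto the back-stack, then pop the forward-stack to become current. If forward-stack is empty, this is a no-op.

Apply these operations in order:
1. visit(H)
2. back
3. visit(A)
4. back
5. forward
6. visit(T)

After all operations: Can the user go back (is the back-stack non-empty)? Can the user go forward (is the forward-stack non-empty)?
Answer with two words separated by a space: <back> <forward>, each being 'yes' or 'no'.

Answer: yes no

Derivation:
After 1 (visit(H)): cur=H back=1 fwd=0
After 2 (back): cur=HOME back=0 fwd=1
After 3 (visit(A)): cur=A back=1 fwd=0
After 4 (back): cur=HOME back=0 fwd=1
After 5 (forward): cur=A back=1 fwd=0
After 6 (visit(T)): cur=T back=2 fwd=0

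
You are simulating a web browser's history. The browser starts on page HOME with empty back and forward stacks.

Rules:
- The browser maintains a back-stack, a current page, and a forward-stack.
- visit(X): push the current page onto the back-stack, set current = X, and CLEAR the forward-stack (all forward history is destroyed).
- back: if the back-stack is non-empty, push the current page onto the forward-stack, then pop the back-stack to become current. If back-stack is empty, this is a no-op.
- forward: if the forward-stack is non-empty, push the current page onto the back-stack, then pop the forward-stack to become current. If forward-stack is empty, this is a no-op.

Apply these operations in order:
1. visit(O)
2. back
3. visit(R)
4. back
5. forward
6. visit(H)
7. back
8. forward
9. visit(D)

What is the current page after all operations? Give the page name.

After 1 (visit(O)): cur=O back=1 fwd=0
After 2 (back): cur=HOME back=0 fwd=1
After 3 (visit(R)): cur=R back=1 fwd=0
After 4 (back): cur=HOME back=0 fwd=1
After 5 (forward): cur=R back=1 fwd=0
After 6 (visit(H)): cur=H back=2 fwd=0
After 7 (back): cur=R back=1 fwd=1
After 8 (forward): cur=H back=2 fwd=0
After 9 (visit(D)): cur=D back=3 fwd=0

Answer: D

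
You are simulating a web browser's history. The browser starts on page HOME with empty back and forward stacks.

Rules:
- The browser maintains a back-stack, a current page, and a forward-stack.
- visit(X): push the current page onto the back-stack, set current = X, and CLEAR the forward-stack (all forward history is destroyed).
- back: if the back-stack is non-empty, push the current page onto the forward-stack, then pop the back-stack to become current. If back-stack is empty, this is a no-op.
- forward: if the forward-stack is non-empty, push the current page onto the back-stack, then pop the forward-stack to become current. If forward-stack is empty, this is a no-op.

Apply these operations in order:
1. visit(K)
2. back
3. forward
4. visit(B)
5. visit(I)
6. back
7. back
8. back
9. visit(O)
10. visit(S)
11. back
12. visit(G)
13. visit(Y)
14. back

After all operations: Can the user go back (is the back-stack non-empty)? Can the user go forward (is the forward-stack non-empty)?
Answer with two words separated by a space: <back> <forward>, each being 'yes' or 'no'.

After 1 (visit(K)): cur=K back=1 fwd=0
After 2 (back): cur=HOME back=0 fwd=1
After 3 (forward): cur=K back=1 fwd=0
After 4 (visit(B)): cur=B back=2 fwd=0
After 5 (visit(I)): cur=I back=3 fwd=0
After 6 (back): cur=B back=2 fwd=1
After 7 (back): cur=K back=1 fwd=2
After 8 (back): cur=HOME back=0 fwd=3
After 9 (visit(O)): cur=O back=1 fwd=0
After 10 (visit(S)): cur=S back=2 fwd=0
After 11 (back): cur=O back=1 fwd=1
After 12 (visit(G)): cur=G back=2 fwd=0
After 13 (visit(Y)): cur=Y back=3 fwd=0
After 14 (back): cur=G back=2 fwd=1

Answer: yes yes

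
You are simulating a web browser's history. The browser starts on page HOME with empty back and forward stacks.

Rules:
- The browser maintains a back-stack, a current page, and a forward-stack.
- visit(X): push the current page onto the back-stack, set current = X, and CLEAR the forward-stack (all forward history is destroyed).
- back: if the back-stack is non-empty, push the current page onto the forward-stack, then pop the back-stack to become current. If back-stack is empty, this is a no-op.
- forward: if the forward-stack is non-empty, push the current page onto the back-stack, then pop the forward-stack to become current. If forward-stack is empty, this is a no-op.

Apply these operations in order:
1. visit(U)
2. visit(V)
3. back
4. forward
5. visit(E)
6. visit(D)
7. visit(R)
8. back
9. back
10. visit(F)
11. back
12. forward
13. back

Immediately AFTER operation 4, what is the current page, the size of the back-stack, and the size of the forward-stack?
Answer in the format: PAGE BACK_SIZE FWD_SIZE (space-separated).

After 1 (visit(U)): cur=U back=1 fwd=0
After 2 (visit(V)): cur=V back=2 fwd=0
After 3 (back): cur=U back=1 fwd=1
After 4 (forward): cur=V back=2 fwd=0

V 2 0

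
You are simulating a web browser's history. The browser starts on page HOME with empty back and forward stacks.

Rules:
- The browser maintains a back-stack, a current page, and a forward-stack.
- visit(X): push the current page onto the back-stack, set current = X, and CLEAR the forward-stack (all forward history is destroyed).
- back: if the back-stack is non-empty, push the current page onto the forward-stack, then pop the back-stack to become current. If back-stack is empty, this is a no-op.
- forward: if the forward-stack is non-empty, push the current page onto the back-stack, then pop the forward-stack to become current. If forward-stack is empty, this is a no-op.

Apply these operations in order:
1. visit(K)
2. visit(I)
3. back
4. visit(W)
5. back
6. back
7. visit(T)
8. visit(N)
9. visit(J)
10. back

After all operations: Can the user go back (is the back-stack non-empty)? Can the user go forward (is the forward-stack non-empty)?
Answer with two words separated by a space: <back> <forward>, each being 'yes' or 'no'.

After 1 (visit(K)): cur=K back=1 fwd=0
After 2 (visit(I)): cur=I back=2 fwd=0
After 3 (back): cur=K back=1 fwd=1
After 4 (visit(W)): cur=W back=2 fwd=0
After 5 (back): cur=K back=1 fwd=1
After 6 (back): cur=HOME back=0 fwd=2
After 7 (visit(T)): cur=T back=1 fwd=0
After 8 (visit(N)): cur=N back=2 fwd=0
After 9 (visit(J)): cur=J back=3 fwd=0
After 10 (back): cur=N back=2 fwd=1

Answer: yes yes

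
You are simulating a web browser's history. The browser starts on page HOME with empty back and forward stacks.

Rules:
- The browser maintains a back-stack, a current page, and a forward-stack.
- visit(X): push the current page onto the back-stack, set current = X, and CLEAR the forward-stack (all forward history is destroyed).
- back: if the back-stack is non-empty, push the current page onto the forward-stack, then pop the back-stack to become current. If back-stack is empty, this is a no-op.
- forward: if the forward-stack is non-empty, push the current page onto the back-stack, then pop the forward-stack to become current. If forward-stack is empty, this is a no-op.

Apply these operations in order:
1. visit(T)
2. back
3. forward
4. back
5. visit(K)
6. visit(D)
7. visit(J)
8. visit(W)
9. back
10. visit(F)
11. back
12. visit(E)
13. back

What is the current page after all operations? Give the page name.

After 1 (visit(T)): cur=T back=1 fwd=0
After 2 (back): cur=HOME back=0 fwd=1
After 3 (forward): cur=T back=1 fwd=0
After 4 (back): cur=HOME back=0 fwd=1
After 5 (visit(K)): cur=K back=1 fwd=0
After 6 (visit(D)): cur=D back=2 fwd=0
After 7 (visit(J)): cur=J back=3 fwd=0
After 8 (visit(W)): cur=W back=4 fwd=0
After 9 (back): cur=J back=3 fwd=1
After 10 (visit(F)): cur=F back=4 fwd=0
After 11 (back): cur=J back=3 fwd=1
After 12 (visit(E)): cur=E back=4 fwd=0
After 13 (back): cur=J back=3 fwd=1

Answer: J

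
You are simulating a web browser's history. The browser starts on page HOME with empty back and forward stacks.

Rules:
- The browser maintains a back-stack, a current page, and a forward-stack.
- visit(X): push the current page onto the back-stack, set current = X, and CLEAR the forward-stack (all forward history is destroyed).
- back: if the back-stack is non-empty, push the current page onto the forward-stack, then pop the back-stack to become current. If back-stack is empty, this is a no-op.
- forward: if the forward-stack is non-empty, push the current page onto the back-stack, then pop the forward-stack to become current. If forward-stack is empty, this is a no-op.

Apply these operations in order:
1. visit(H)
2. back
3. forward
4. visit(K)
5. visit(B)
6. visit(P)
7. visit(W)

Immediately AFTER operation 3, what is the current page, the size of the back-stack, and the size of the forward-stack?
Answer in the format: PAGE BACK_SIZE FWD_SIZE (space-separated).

After 1 (visit(H)): cur=H back=1 fwd=0
After 2 (back): cur=HOME back=0 fwd=1
After 3 (forward): cur=H back=1 fwd=0

H 1 0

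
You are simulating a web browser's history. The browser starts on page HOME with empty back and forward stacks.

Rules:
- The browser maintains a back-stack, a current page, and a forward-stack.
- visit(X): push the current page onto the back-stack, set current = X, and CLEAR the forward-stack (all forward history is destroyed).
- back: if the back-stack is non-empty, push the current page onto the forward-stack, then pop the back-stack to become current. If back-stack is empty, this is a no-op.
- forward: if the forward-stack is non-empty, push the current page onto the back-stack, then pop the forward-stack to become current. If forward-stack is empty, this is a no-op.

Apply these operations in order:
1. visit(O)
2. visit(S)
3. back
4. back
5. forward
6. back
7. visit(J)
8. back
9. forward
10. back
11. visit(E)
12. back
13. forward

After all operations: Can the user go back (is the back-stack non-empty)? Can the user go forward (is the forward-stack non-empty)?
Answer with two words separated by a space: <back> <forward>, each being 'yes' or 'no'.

After 1 (visit(O)): cur=O back=1 fwd=0
After 2 (visit(S)): cur=S back=2 fwd=0
After 3 (back): cur=O back=1 fwd=1
After 4 (back): cur=HOME back=0 fwd=2
After 5 (forward): cur=O back=1 fwd=1
After 6 (back): cur=HOME back=0 fwd=2
After 7 (visit(J)): cur=J back=1 fwd=0
After 8 (back): cur=HOME back=0 fwd=1
After 9 (forward): cur=J back=1 fwd=0
After 10 (back): cur=HOME back=0 fwd=1
After 11 (visit(E)): cur=E back=1 fwd=0
After 12 (back): cur=HOME back=0 fwd=1
After 13 (forward): cur=E back=1 fwd=0

Answer: yes no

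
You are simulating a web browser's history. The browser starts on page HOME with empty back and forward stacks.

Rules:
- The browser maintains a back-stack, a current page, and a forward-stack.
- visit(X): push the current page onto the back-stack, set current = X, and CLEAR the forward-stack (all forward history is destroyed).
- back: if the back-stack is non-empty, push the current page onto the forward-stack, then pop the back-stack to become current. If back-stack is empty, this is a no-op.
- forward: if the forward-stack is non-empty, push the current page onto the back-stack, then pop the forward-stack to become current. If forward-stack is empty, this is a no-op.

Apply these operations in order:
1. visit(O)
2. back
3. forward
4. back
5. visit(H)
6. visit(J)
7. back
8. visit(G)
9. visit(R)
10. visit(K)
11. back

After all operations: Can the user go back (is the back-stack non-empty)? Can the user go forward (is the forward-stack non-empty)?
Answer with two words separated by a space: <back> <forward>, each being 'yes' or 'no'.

After 1 (visit(O)): cur=O back=1 fwd=0
After 2 (back): cur=HOME back=0 fwd=1
After 3 (forward): cur=O back=1 fwd=0
After 4 (back): cur=HOME back=0 fwd=1
After 5 (visit(H)): cur=H back=1 fwd=0
After 6 (visit(J)): cur=J back=2 fwd=0
After 7 (back): cur=H back=1 fwd=1
After 8 (visit(G)): cur=G back=2 fwd=0
After 9 (visit(R)): cur=R back=3 fwd=0
After 10 (visit(K)): cur=K back=4 fwd=0
After 11 (back): cur=R back=3 fwd=1

Answer: yes yes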